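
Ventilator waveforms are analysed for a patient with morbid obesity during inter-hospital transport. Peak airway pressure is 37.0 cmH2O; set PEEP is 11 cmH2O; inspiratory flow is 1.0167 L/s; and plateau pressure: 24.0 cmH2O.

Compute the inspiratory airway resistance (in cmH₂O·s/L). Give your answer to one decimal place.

Raw = (PIP − Pplat) / flow = (37.0 − 24.0) / 1.0167 = 13.0 / 1.0167 = 12.786 cmH2O·s/L.

12.8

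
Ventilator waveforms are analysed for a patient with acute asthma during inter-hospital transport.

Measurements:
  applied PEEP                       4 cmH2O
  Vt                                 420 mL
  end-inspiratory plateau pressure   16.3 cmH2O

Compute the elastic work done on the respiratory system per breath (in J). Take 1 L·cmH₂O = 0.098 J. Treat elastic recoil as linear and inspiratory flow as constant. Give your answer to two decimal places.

Elastic work ≈ ½ × (Pplat − PEEP) × Vt = 0.5 × (16.3 − 4) × 0.420 L = 0.5 × 12.3 × 0.420 = 2.583 L·cmH2O.
× 0.098 J/(L·cmH2O) → 0.2531 J.

0.25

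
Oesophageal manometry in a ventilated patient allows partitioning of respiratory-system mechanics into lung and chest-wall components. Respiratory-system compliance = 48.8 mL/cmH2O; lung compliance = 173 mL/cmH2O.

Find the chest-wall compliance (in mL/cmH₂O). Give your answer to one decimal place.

68.0

1/Ccw = 1/Crs − 1/CL.
1/Ccw = 1/48.8 − 1/173 = 0.01471.
Ccw = 67.981 mL/cmH2O.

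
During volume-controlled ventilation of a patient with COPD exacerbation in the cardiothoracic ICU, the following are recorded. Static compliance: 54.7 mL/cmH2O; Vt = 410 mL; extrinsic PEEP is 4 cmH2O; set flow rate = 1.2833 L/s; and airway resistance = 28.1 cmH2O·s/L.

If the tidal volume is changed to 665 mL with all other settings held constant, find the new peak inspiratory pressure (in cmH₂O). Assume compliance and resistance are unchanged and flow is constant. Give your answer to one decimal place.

52.2

PIP = Vt/C + R·V̇ + PEEP (constant-flow equation of motion).
Only the elastic term changes: ΔPIP = ΔVt / C = (665 − 410) / 54.7 = 4.662 cmH2O.
Original PIP = 410/54.7 + 28.1×1.2833 + 4 = 47.556 cmH2O; new PIP = 47.556 + (4.662) = 52.218 cmH2O.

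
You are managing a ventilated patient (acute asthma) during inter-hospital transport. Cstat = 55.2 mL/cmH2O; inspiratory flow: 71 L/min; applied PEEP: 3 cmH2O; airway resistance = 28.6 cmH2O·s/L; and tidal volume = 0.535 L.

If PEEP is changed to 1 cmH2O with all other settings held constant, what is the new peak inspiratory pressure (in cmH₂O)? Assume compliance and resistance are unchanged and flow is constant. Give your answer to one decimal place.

Flow: 71 L/min ÷ 60 = 1.1833 L/s.
PIP = Vt/C + R·V̇ + PEEP (constant-flow equation of motion).
Only the baseline term changes: ΔPIP = ΔPEEP = 1 − 3 = -2.0 cmH2O.
Original PIP = 535/55.2 + 28.6×1.1833 + 3 = 46.534 cmH2O; new PIP = 46.534 + (-2.0) = 44.534 cmH2O.

44.5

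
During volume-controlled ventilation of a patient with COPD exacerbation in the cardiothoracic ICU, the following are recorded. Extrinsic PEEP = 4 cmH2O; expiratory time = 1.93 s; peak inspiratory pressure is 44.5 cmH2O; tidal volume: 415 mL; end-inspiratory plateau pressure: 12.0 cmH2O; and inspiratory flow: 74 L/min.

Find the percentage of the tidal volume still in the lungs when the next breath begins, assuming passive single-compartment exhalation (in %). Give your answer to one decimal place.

24.4

Flow: 74 L/min ÷ 60 = 1.2333 L/s.
R = (PIP − Pplat)/V̇ = (44.5 − 12.0) / 1.2333 = 32.5/1.2333 = 26.352 cmH2O·s/L.
C = Vt/(Pplat − PEEP) = 415.0 / (12.0 − 4) = 415.0/8.0 = 51.875 mL/cmH2O.
τ = R × C = 26.352 × 0.05188 L/cmH2O = 1.367 s.
Fraction remaining at end-expiration = e^(−Te/τ) = e^(−1.93/1.367) = 0.2437 → 24.37%.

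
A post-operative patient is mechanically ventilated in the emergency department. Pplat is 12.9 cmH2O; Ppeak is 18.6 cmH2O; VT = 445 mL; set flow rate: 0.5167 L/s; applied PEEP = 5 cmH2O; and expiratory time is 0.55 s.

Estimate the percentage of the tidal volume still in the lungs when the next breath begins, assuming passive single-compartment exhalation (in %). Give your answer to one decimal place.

R = (PIP − Pplat)/V̇ = (18.6 − 12.9) / 0.5167 = 5.7/0.5167 = 11.032 cmH2O·s/L.
C = Vt/(Pplat − PEEP) = 445.0 / (12.9 − 5) = 445.0/7.9 = 56.329 mL/cmH2O.
τ = R × C = 11.032 × 0.05633 L/cmH2O = 0.6214 s.
Fraction remaining at end-expiration = e^(−Te/τ) = e^(−0.55/0.6214) = 0.4127 → 41.27%.

41.3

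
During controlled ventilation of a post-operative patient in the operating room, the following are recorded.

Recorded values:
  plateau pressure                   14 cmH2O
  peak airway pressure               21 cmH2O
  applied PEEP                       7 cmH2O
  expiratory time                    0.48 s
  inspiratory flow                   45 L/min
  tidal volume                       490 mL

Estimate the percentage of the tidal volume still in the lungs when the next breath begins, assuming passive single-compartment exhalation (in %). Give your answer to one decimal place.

48.0

Flow: 45 L/min ÷ 60 = 0.75 L/s.
R = (PIP − Pplat)/V̇ = (21 − 14) / 0.75 = 7.0/0.75 = 9.333 cmH2O·s/L.
C = Vt/(Pplat − PEEP) = 490.0 / (14 − 7) = 490.0/7.0 = 70.0 mL/cmH2O.
τ = R × C = 9.333 × 0.07 L/cmH2O = 0.6533 s.
Fraction remaining at end-expiration = e^(−Te/τ) = e^(−0.48/0.6533) = 0.4796 → 47.96%.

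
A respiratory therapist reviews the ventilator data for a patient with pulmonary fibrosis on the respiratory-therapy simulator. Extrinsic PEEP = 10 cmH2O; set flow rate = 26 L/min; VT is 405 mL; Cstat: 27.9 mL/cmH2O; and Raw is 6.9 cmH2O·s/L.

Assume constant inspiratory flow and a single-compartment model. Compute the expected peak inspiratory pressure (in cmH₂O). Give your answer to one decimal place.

Flow: 26 L/min ÷ 60 = 0.4333 L/s.
Equation of motion (constant flow): PIP = Vt/C + R·V̇ + PEEP.
PIP = 405/27.9 + 6.9×0.4333 + 10 = 14.516 + 2.99 + 10 = 27.506 cmH2O.

27.5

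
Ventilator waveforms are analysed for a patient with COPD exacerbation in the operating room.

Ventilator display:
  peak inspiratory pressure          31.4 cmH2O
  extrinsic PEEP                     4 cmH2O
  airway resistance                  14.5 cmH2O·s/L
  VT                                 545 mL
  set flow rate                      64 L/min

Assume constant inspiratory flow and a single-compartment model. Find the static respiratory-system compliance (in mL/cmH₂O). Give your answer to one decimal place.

45.7

Flow: 64 L/min ÷ 60 = 1.0667 L/s.
Equation of motion (constant flow): PIP = Vt/C + R·V̇ + PEEP.
Vt/C = PIP − R·V̇ − PEEP = 31.4 − 14.5×1.0667 − 4 = 31.4 − 15.467 − 4 = 11.933 cmH2O.
C = Vt / 11.933 = 545 / 11.933 = 45.672 mL/cmH2O.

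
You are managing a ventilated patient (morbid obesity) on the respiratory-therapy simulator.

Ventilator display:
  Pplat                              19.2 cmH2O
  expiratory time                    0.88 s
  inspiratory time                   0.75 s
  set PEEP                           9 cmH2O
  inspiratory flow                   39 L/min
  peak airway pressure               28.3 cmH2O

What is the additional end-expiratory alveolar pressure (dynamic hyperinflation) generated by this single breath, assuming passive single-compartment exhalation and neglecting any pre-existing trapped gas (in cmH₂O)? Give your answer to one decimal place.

2.7

Flow: 39 L/min ÷ 60 = 0.65 L/s.
Vt = flow × Ti = 0.65 L/s × 0.75 s × 1000 mL/L = 487.5 mL.
R = (PIP − Pplat)/V̇ = (28.3 − 19.2) / 0.65 = 9.1/0.65 = 14.0 cmH2O·s/L.
C = Vt/(Pplat − PEEP) = 487.5 / (19.2 − 9) = 487.5/10.2 = 47.794 mL/cmH2O.
τ = R × C = 14.0 × 0.04779 L/cmH2O = 0.6691 s.
Fraction remaining = e^(−Te/τ) = e^(−0.88/0.6691) = 0.2684; trapped volume = 487.5 × 0.2684 = 130.85 mL.
Additional alveolar pressure from trapping ≈ V_trapped / C = 130.85 / 47.794 = 2.738 cmH2O.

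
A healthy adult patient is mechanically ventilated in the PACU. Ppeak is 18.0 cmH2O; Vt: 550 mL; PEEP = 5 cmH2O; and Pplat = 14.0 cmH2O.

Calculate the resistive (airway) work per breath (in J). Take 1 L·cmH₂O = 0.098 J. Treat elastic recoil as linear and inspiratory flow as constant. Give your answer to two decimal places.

With constant inspiratory flow the resistive pressure is constant at PIP − Pplat = 18.0 − 14.0 = 4.0 cmH2O, so resistive work = 4.0 × 0.550 = 2.2 L·cmH2O.
× 0.098 J/(L·cmH2O) → 0.2156 J.

0.22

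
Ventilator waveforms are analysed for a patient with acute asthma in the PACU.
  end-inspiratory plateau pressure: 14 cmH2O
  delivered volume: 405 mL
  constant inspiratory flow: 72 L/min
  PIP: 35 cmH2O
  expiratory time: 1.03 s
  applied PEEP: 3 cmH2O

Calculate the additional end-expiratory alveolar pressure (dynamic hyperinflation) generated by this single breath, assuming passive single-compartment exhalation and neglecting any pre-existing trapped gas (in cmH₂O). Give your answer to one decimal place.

Flow: 72 L/min ÷ 60 = 1.2 L/s.
R = (PIP − Pplat)/V̇ = (35 − 14) / 1.2 = 21.0/1.2 = 17.5 cmH2O·s/L.
C = Vt/(Pplat − PEEP) = 405.0 / (14 − 3) = 405.0/11.0 = 36.818 mL/cmH2O.
τ = R × C = 17.5 × 0.03682 L/cmH2O = 0.6444 s.
Fraction remaining = e^(−Te/τ) = e^(−1.03/0.6444) = 0.2022; trapped volume = 405.0 × 0.2022 = 81.891 mL.
Additional alveolar pressure from trapping ≈ V_trapped / C = 81.891 / 36.818 = 2.224 cmH2O.

2.2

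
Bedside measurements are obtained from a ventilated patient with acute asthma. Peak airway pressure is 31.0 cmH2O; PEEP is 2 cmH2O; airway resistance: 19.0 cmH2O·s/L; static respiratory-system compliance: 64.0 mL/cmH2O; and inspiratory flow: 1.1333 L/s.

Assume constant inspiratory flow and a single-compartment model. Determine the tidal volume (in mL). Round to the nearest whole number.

478

Equation of motion (constant flow): PIP = Vt/C + R·V̇ + PEEP.
Vt/C = PIP − R·V̇ − PEEP = 31.0 − 21.533 − 2 = 7.467 cmH2O.
Vt = C × 7.467 = 64.0 × 7.467 = 477.89 mL.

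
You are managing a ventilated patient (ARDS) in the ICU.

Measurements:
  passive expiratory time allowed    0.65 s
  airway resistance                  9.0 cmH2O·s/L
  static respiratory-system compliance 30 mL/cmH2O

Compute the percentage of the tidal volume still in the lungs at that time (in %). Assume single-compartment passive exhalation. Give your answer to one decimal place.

9.0

τ = R × C = 9.0 × 30 mL/cmH2O = 9.0 × 0.030 L/cmH2O = 0.27 s.
Passive exhalation: V(t)/V₀ = e^(−t/τ) = e^(−0.65/0.27) = 0.09005.
Fraction remaining = 0.09005 → 9.005%.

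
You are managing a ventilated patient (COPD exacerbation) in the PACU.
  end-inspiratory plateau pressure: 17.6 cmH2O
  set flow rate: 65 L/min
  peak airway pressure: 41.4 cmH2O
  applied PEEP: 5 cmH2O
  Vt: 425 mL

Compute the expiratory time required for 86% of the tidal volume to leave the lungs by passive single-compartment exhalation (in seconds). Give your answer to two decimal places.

Flow: 65 L/min ÷ 60 = 1.0833 L/s.
R = (PIP − Pplat)/V̇ = (41.4 − 17.6) / 1.0833 = 23.8/1.0833 = 21.97 cmH2O·s/L.
C = Vt/(Pplat − PEEP) = 425.0 / (17.6 − 5) = 425.0/12.6 = 33.73 mL/cmH2O.
τ = R × C = 21.97 × 0.03373 L/cmH2O = 0.741 s.
t = −τ·ln(1 − 0.86) = −0.741·ln(0.14) = 1.457 s.

1.46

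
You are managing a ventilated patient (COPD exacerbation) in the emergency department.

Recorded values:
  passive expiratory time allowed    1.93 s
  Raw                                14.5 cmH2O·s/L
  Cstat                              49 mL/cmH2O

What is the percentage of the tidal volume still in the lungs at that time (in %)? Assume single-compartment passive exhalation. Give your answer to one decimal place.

6.6

τ = R × C = 14.5 × 49 mL/cmH2O = 14.5 × 0.049 L/cmH2O = 0.7105 s.
Passive exhalation: V(t)/V₀ = e^(−t/τ) = e^(−1.93/0.7105) = 0.06611.
Fraction remaining = 0.06611 → 6.611%.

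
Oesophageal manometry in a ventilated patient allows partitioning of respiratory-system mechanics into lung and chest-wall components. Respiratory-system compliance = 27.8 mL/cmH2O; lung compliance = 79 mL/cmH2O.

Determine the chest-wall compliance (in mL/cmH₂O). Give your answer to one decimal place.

1/Ccw = 1/Crs − 1/CL.
1/Ccw = 1/27.8 − 1/79 = 0.02331.
Ccw = 42.9 mL/cmH2O.

42.9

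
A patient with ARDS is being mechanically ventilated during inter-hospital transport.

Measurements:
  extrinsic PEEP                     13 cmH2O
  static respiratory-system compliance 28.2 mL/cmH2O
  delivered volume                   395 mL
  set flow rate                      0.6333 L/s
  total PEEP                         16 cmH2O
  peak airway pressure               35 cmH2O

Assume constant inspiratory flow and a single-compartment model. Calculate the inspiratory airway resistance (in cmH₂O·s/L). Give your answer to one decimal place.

Total PEEP = 16 cmH2O (set 13 + intrinsic 3); this is the baseline alveolar pressure.
Equation of motion (constant flow): PIP = Vt/C + R·V̇ + PEEP.
R·V̇ = PIP − Vt/C − PEEP = 35 − 395/28.2 − 16 = 35 − 14.007 − 16 = 4.993 cmH2O.
R = 4.993 / 0.6333 = 7.884 cmH2O·s/L.

7.9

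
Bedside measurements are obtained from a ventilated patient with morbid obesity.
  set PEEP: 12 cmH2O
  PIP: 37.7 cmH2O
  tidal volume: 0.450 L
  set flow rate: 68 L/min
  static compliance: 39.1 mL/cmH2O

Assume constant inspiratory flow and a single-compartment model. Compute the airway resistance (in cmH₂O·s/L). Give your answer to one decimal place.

Flow: 68 L/min ÷ 60 = 1.1333 L/s.
Equation of motion (constant flow): PIP = Vt/C + R·V̇ + PEEP.
R·V̇ = PIP − Vt/C − PEEP = 37.7 − 450/39.1 − 12 = 37.7 − 11.509 − 12 = 14.191 cmH2O.
R = 14.191 / 1.1333 = 12.522 cmH2O·s/L.

12.5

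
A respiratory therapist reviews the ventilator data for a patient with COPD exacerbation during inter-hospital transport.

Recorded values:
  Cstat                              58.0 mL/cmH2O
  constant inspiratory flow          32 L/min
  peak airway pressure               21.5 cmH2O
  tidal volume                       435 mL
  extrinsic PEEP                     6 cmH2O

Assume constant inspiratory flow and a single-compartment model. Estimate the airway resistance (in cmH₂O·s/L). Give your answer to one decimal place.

Flow: 32 L/min ÷ 60 = 0.5333 L/s.
Equation of motion (constant flow): PIP = Vt/C + R·V̇ + PEEP.
R·V̇ = PIP − Vt/C − PEEP = 21.5 − 435/58.0 − 6 = 21.5 − 7.5 − 6 = 8.0 cmH2O.
R = 8.0 / 0.5333 = 15.001 cmH2O·s/L.

15.0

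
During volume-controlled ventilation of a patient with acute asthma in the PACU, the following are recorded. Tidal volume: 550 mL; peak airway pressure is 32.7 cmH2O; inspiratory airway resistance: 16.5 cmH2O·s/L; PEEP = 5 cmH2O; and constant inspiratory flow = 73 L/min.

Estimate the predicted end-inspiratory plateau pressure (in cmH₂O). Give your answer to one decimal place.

12.6

Flow: 73 L/min ÷ 60 = 1.2167 L/s.
Pplat = PIP − Raw × flow = 32.7 − 16.5 × 1.2167 = 32.7 − 20.076 = 12.624 cmH2O.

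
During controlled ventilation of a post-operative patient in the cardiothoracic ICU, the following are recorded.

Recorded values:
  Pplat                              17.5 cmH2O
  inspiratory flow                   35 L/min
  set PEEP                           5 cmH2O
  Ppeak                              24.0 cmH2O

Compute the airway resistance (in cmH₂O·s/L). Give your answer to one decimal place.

11.1

Flow: 35 L/min ÷ 60 = 0.5833 L/s.
Raw = (PIP − Pplat) / flow = (24.0 − 17.5) / 0.5833 = 6.5 / 0.5833 = 11.143 cmH2O·s/L.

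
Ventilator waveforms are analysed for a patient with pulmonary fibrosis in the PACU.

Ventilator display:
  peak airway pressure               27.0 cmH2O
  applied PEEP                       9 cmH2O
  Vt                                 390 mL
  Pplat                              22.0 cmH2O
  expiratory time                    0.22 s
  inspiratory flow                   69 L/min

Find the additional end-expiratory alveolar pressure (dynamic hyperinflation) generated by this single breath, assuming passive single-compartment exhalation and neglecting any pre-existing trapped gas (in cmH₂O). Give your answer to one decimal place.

Flow: 69 L/min ÷ 60 = 1.15 L/s.
R = (PIP − Pplat)/V̇ = (27.0 − 22.0) / 1.15 = 5.0/1.15 = 4.348 cmH2O·s/L.
C = Vt/(Pplat − PEEP) = 390.0 / (22.0 − 9) = 390.0/13.0 = 30.0 mL/cmH2O.
τ = R × C = 4.348 × 0.03 L/cmH2O = 0.1304 s.
Fraction remaining = e^(−Te/τ) = e^(−0.22/0.1304) = 0.1851; trapped volume = 390.0 × 0.1851 = 72.189 mL.
Additional alveolar pressure from trapping ≈ V_trapped / C = 72.189 / 30.0 = 2.406 cmH2O.

2.4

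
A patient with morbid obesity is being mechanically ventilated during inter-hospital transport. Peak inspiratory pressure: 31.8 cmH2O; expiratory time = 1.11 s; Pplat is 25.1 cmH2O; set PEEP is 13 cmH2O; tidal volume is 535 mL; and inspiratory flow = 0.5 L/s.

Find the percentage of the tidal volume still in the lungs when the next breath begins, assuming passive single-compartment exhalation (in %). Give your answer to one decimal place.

15.4

R = (PIP − Pplat)/V̇ = (31.8 − 25.1) / 0.5 = 6.7/0.5 = 13.4 cmH2O·s/L.
C = Vt/(Pplat − PEEP) = 535.0 / (25.1 − 13) = 535.0/12.1 = 44.215 mL/cmH2O.
τ = R × C = 13.4 × 0.04422 L/cmH2O = 0.5925 s.
Fraction remaining at end-expiration = e^(−Te/τ) = e^(−1.11/0.5925) = 0.1536 → 15.36%.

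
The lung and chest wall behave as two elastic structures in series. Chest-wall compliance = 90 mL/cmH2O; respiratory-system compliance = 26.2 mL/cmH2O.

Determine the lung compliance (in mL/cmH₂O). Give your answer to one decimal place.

37.0

1/CL = 1/Crs − 1/Ccw.
1/CL = 1/26.2 − 1/90 = 0.02706.
CL = 36.955 mL/cmH2O.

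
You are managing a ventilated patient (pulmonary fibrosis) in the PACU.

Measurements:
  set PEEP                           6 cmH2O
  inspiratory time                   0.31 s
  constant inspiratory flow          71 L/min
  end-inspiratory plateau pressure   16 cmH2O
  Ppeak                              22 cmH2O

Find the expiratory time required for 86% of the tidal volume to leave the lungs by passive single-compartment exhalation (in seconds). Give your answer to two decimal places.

Flow: 71 L/min ÷ 60 = 1.1833 L/s.
Vt = flow × Ti = 1.1833 L/s × 0.31 s × 1000 mL/L = 366.82 mL.
R = (PIP − Pplat)/V̇ = (22 − 16) / 1.1833 = 6.0/1.1833 = 5.071 cmH2O·s/L.
C = Vt/(Pplat − PEEP) = 366.82 / (16 − 6) = 366.82/10.0 = 36.682 mL/cmH2O.
τ = R × C = 5.071 × 0.03668 L/cmH2O = 0.186 s.
t = −τ·ln(1 − 0.86) = −0.186·ln(0.14) = 0.3657 s.

0.37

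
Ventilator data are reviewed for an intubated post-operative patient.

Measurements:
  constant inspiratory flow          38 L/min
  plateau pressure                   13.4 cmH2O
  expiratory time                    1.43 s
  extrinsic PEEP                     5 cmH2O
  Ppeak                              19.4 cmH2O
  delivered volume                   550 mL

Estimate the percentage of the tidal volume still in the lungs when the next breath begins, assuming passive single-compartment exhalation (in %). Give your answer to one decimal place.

Flow: 38 L/min ÷ 60 = 0.6333 L/s.
R = (PIP − Pplat)/V̇ = (19.4 − 13.4) / 0.6333 = 6.0/0.6333 = 9.474 cmH2O·s/L.
C = Vt/(Pplat − PEEP) = 550.0 / (13.4 − 5) = 550.0/8.4 = 65.476 mL/cmH2O.
τ = R × C = 9.474 × 0.06548 L/cmH2O = 0.6204 s.
Fraction remaining at end-expiration = e^(−Te/τ) = e^(−1.43/0.6204) = 0.09976 → 9.976%.

10.0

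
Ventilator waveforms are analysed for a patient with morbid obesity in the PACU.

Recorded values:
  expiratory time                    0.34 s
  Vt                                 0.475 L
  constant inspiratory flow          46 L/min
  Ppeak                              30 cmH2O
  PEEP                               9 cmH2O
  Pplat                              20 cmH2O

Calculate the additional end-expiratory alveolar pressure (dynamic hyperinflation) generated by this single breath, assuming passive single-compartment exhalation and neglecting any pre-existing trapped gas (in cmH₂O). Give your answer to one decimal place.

Flow: 46 L/min ÷ 60 = 0.7667 L/s.
R = (PIP − Pplat)/V̇ = (30 − 20) / 0.7667 = 10.0/0.7667 = 13.043 cmH2O·s/L.
C = Vt/(Pplat − PEEP) = 475.0 / (20 − 9) = 475.0/11.0 = 43.182 mL/cmH2O.
τ = R × C = 13.043 × 0.04318 L/cmH2O = 0.5632 s.
Fraction remaining = e^(−Te/τ) = e^(−0.34/0.5632) = 0.5468; trapped volume = 475.0 × 0.5468 = 259.73 mL.
Additional alveolar pressure from trapping ≈ V_trapped / C = 259.73 / 43.182 = 6.015 cmH2O.

6.0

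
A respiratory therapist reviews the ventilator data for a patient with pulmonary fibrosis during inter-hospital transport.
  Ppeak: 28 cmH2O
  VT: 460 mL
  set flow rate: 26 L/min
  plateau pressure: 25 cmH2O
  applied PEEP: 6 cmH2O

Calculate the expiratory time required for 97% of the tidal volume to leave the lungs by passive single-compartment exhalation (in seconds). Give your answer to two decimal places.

0.59

Flow: 26 L/min ÷ 60 = 0.4333 L/s.
R = (PIP − Pplat)/V̇ = (28 − 25) / 0.4333 = 3.0/0.4333 = 6.924 cmH2O·s/L.
C = Vt/(Pplat − PEEP) = 460.0 / (25 − 6) = 460.0/19.0 = 24.211 mL/cmH2O.
τ = R × C = 6.924 × 0.02421 L/cmH2O = 0.1676 s.
t = −τ·ln(1 − 0.97) = −0.1676·ln(0.03) = 0.5877 s.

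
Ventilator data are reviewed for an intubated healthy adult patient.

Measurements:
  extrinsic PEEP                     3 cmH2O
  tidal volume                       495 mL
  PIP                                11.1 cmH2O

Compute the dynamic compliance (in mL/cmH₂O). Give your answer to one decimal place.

61.1

Dynamic compliance = Vt / (PIP − PEEP) = 495 / (11.1 − 3) = 495 / 8.1 = 61.111 mL/cmH2O.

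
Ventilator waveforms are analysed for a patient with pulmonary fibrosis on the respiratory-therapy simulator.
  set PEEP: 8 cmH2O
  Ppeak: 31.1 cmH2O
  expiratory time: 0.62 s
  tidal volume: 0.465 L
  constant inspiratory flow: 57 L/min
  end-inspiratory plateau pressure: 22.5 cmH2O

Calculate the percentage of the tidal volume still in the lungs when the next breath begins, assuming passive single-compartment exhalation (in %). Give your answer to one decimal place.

Flow: 57 L/min ÷ 60 = 0.95 L/s.
R = (PIP − Pplat)/V̇ = (31.1 − 22.5) / 0.95 = 8.6/0.95 = 9.053 cmH2O·s/L.
C = Vt/(Pplat − PEEP) = 465.0 / (22.5 − 8) = 465.0/14.5 = 32.069 mL/cmH2O.
τ = R × C = 9.053 × 0.03207 L/cmH2O = 0.2903 s.
Fraction remaining at end-expiration = e^(−Te/τ) = e^(−0.62/0.2903) = 0.1182 → 11.82%.

11.8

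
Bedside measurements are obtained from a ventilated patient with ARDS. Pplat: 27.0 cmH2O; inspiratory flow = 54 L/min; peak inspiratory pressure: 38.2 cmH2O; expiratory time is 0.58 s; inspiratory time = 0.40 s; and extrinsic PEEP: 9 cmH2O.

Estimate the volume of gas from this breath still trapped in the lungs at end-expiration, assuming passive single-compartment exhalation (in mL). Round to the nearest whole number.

Flow: 54 L/min ÷ 60 = 0.9 L/s.
Vt = flow × Ti = 0.9 L/s × 0.40 s × 1000 mL/L = 360.0 mL.
R = (PIP − Pplat)/V̇ = (38.2 − 27.0) / 0.9 = 11.2/0.9 = 12.444 cmH2O·s/L.
C = Vt/(Pplat − PEEP) = 360.0 / (27.0 − 9) = 360.0/18.0 = 20.0 mL/cmH2O.
τ = R × C = 12.444 × 0.02 L/cmH2O = 0.2489 s.
Fraction remaining = e^(−Te/τ) = e^(−0.58/0.2489) = 0.09727.
Trapped volume = 360.0 × 0.09727 = 35.017 mL.

35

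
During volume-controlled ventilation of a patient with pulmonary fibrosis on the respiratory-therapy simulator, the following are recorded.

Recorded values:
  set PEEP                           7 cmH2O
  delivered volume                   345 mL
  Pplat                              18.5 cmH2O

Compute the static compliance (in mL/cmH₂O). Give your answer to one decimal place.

Cstat = Vt / (Pplat − PEEP) = 345 / (18.5 − 7) = 345 / 11.5 = 30.0 mL/cmH2O.

30.0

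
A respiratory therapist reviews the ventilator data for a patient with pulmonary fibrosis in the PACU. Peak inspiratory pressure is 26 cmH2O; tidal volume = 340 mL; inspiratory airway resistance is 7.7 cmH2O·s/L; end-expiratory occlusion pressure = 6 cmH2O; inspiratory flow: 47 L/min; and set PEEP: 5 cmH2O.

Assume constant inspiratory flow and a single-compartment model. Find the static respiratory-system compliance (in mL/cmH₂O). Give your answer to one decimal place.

Flow: 47 L/min ÷ 60 = 0.7833 L/s.
Total PEEP = 6 cmH2O (set 5 + intrinsic 1); this is the baseline alveolar pressure.
Equation of motion (constant flow): PIP = Vt/C + R·V̇ + PEEP.
Vt/C = PIP − R·V̇ − PEEP = 26 − 7.7×0.7833 − 6 = 26 − 6.031 − 6 = 13.969 cmH2O.
C = Vt / 13.969 = 340 / 13.969 = 24.34 mL/cmH2O.

24.3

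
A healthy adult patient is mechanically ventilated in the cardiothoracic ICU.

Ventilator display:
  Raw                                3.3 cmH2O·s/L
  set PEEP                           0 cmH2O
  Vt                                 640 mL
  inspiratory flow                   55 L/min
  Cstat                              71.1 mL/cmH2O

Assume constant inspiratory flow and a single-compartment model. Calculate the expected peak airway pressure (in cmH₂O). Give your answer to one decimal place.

Flow: 55 L/min ÷ 60 = 0.9167 L/s.
Equation of motion (constant flow): PIP = Vt/C + R·V̇ + PEEP.
PIP = 640/71.1 + 3.3×0.9167 + 0 = 9.001 + 3.025 + 0 = 12.026 cmH2O.

12.0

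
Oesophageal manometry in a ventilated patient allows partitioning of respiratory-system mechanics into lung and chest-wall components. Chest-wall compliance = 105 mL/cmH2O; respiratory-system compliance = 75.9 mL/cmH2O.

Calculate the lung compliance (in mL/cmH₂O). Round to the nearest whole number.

1/CL = 1/Crs − 1/Ccw.
1/CL = 1/75.9 − 1/105 = 0.003651.
CL = 273.9 mL/cmH2O.

274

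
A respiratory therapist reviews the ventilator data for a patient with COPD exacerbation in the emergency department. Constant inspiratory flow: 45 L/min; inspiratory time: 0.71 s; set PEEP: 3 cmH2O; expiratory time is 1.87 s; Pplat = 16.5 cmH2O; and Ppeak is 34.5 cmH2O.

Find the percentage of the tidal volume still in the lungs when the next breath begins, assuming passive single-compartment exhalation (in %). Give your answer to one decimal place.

13.9

Flow: 45 L/min ÷ 60 = 0.75 L/s.
Vt = flow × Ti = 0.75 L/s × 0.71 s × 1000 mL/L = 532.5 mL.
R = (PIP − Pplat)/V̇ = (34.5 − 16.5) / 0.75 = 18.0/0.75 = 24.0 cmH2O·s/L.
C = Vt/(Pplat − PEEP) = 532.5 / (16.5 − 3) = 532.5/13.5 = 39.444 mL/cmH2O.
τ = R × C = 24.0 × 0.03944 L/cmH2O = 0.9466 s.
Fraction remaining at end-expiration = e^(−Te/τ) = e^(−1.87/0.9466) = 0.1387 → 13.87%.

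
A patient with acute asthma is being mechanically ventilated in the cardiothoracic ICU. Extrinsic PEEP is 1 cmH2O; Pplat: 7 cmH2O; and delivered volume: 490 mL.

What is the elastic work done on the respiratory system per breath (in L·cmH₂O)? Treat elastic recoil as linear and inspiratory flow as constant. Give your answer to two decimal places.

Elastic work ≈ ½ × (Pplat − PEEP) × Vt = 0.5 × (7 − 1) × 0.490 L = 0.5 × 6.0 × 0.490 = 1.47 L·cmH2O.

1.47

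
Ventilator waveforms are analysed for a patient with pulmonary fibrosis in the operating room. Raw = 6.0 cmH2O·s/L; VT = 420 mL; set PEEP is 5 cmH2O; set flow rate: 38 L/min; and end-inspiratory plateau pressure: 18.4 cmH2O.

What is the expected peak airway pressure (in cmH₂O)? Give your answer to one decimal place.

Flow: 38 L/min ÷ 60 = 0.6333 L/s.
PIP = Pplat + Raw × flow = 18.4 + 6.0 × 0.6333 = 18.4 + 3.8 = 22.2 cmH2O.

22.2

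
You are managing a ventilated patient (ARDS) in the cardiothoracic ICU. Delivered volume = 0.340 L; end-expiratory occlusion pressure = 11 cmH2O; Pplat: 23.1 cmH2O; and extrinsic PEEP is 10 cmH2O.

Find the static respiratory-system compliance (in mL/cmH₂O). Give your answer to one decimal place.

End-expiratory occlusion gives total PEEP = 11 cmH2O (intrinsic PEEP = 11 − 10 = 1). Use total PEEP for the elastic gradient.
Cstat = Vt / (Pplat − PEEPtotal) = 340 / (23.1 − 11) = 340 / 12.1 = 28.099 mL/cmH2O.

28.1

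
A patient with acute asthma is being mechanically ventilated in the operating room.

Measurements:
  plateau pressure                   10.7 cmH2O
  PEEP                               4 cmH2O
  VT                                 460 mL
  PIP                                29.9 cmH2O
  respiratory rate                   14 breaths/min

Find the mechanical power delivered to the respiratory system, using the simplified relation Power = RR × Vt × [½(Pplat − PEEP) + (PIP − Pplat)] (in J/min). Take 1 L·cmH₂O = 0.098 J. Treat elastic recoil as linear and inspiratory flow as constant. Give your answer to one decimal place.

Per-breath work = Vt × [½(Pplat−PEEP) + (PIP−Pplat)] = 0.460 × [0.5×6.7 + 19.2] = 0.460 × 22.55 = 10.373 L·cmH2O.
Power = 14 × 10.373 = 145.22 L·cmH2O/min.
× 0.098 J/(L·cmH2O) → 14.232 J/min.

14.2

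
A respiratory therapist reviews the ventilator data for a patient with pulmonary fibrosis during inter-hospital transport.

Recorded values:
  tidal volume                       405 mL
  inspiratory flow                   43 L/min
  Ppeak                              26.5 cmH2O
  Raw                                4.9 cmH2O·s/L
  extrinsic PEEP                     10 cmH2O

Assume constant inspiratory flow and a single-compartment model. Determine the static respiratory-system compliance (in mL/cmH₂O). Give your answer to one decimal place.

31.2

Flow: 43 L/min ÷ 60 = 0.7167 L/s.
Equation of motion (constant flow): PIP = Vt/C + R·V̇ + PEEP.
Vt/C = PIP − R·V̇ − PEEP = 26.5 − 4.9×0.7167 − 10 = 26.5 − 3.512 − 10 = 12.988 cmH2O.
C = Vt / 12.988 = 405 / 12.988 = 31.183 mL/cmH2O.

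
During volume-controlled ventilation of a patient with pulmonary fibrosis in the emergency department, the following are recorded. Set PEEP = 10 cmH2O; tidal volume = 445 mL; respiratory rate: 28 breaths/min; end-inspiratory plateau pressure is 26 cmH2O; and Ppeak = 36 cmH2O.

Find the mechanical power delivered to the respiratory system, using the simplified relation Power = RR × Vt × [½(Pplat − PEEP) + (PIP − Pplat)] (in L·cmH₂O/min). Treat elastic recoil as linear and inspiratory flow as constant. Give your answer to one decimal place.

Per-breath work = Vt × [½(Pplat−PEEP) + (PIP−Pplat)] = 0.445 × [0.5×16.0 + 10.0] = 0.445 × 18.0 = 8.01 L·cmH2O.
Power = 28 × 8.01 = 224.28 L·cmH2O/min.

224.3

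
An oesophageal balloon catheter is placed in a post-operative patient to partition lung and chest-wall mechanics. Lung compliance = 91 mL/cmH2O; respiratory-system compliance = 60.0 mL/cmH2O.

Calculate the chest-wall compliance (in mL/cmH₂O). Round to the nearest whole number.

1/Ccw = 1/Crs − 1/CL.
1/Ccw = 1/60.0 − 1/91 = 0.005678.
Ccw = 176.12 mL/cmH2O.

176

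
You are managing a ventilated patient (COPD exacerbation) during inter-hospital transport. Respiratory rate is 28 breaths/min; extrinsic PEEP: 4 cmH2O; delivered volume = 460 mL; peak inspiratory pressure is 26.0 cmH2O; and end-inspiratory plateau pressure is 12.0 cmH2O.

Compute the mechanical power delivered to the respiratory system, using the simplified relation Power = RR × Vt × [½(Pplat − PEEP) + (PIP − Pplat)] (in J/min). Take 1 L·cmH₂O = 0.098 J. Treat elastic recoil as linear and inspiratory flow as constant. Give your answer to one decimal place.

Per-breath work = Vt × [½(Pplat−PEEP) + (PIP−Pplat)] = 0.460 × [0.5×8.0 + 14.0] = 0.460 × 18.0 = 8.28 L·cmH2O.
Power = 28 × 8.28 = 231.84 L·cmH2O/min.
× 0.098 J/(L·cmH2O) → 22.72 J/min.

22.7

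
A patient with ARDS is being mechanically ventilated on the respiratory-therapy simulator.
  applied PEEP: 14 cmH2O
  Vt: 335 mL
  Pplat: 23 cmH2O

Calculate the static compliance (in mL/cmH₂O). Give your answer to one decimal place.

Cstat = Vt / (Pplat − PEEP) = 335 / (23 − 14) = 335 / 9.0 = 37.222 mL/cmH2O.

37.2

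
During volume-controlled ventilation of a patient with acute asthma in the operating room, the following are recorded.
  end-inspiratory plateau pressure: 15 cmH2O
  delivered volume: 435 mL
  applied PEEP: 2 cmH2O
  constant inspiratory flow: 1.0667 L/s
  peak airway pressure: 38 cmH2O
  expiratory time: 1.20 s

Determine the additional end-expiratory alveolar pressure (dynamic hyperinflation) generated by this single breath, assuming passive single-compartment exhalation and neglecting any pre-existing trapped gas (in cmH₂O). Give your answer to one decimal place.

R = (PIP − Pplat)/V̇ = (38 − 15) / 1.0667 = 23.0/1.0667 = 21.562 cmH2O·s/L.
C = Vt/(Pplat − PEEP) = 435.0 / (15 − 2) = 435.0/13.0 = 33.462 mL/cmH2O.
τ = R × C = 21.562 × 0.03346 L/cmH2O = 0.7215 s.
Fraction remaining = e^(−Te/τ) = e^(−1.20/0.7215) = 0.1895; trapped volume = 435.0 × 0.1895 = 82.433 mL.
Additional alveolar pressure from trapping ≈ V_trapped / C = 82.433 / 33.462 = 2.463 cmH2O.

2.5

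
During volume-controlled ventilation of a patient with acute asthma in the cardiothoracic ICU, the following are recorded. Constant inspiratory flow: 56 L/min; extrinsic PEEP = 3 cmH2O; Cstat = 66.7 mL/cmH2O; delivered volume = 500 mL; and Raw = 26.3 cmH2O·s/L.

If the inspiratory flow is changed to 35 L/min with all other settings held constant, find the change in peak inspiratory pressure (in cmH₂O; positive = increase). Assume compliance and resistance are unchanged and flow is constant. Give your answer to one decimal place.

-9.2

Flow: 56 L/min ÷ 60 = 0.9333 L/s.
New flow: 35 L/min ÷ 60 = 0.5833 L/s.
PIP = Vt/C + R·V̇ + PEEP (constant-flow equation of motion).
Only the resistive term changes: ΔPIP = R × ΔV̇ = 26.3 × (0.5833 − 0.9333) = 26.3 × -0.35 = -9.205 cmH2O.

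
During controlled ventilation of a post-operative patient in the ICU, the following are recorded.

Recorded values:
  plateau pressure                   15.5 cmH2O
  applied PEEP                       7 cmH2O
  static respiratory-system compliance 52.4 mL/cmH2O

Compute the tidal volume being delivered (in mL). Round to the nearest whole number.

Vt = Cstat × (Pplat − PEEP) = 52.4 × (15.5 − 7) = 52.4 × 8.5 = 445.4 mL.

445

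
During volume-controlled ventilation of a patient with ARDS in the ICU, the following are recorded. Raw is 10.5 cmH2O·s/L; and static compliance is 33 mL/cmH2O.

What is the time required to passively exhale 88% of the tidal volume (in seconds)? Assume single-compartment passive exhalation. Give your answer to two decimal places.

τ = R × C = 10.5 × 33 mL/cmH2O = 10.5 × 0.033 L/cmH2O = 0.3465 s.
Exhaled fraction f = 1 − e^(−t/τ) → t = −τ·ln(1 − f) = −0.3465·ln(0.12) = 0.7347 s.

0.73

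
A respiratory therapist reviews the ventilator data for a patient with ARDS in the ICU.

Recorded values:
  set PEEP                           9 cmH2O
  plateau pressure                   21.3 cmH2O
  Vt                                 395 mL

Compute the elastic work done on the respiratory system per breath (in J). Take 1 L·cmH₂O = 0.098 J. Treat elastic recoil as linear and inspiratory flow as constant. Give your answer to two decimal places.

0.24

Elastic work ≈ ½ × (Pplat − PEEP) × Vt = 0.5 × (21.3 − 9) × 0.395 L = 0.5 × 12.3 × 0.395 = 2.429 L·cmH2O.
× 0.098 J/(L·cmH2O) → 0.238 J.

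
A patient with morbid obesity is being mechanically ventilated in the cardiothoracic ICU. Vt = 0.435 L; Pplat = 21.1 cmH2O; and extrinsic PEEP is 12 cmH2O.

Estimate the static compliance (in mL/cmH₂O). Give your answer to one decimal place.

47.8

Cstat = Vt / (Pplat − PEEP) = 435 / (21.1 − 12) = 435 / 9.1 = 47.802 mL/cmH2O.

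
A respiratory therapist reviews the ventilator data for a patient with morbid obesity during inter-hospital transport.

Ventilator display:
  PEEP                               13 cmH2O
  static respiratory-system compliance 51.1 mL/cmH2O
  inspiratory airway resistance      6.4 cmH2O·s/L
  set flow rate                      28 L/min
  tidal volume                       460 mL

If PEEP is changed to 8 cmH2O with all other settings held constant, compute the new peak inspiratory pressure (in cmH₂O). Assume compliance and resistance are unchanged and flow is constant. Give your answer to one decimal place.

20.0

Flow: 28 L/min ÷ 60 = 0.4667 L/s.
PIP = Vt/C + R·V̇ + PEEP (constant-flow equation of motion).
Only the baseline term changes: ΔPIP = ΔPEEP = 8 − 13 = -5.0 cmH2O.
Original PIP = 460/51.1 + 6.4×0.4667 + 13 = 24.989 cmH2O; new PIP = 24.989 + (-5.0) = 19.989 cmH2O.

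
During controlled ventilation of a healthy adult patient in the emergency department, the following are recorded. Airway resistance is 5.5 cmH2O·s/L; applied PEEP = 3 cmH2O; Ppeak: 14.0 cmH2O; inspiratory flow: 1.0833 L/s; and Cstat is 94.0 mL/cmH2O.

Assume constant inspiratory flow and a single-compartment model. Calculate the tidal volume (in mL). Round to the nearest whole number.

Equation of motion (constant flow): PIP = Vt/C + R·V̇ + PEEP.
Vt/C = PIP − R·V̇ − PEEP = 14.0 − 5.958 − 3 = 5.042 cmH2O.
Vt = C × 5.042 = 94.0 × 5.042 = 473.95 mL.

474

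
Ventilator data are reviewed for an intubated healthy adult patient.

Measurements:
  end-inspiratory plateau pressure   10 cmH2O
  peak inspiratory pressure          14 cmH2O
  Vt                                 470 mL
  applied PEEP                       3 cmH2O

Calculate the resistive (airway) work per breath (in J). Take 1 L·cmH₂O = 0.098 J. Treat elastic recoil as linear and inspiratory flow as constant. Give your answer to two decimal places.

With constant inspiratory flow the resistive pressure is constant at PIP − Pplat = 14 − 10 = 4.0 cmH2O, so resistive work = 4.0 × 0.470 = 1.88 L·cmH2O.
× 0.098 J/(L·cmH2O) → 0.1842 J.

0.18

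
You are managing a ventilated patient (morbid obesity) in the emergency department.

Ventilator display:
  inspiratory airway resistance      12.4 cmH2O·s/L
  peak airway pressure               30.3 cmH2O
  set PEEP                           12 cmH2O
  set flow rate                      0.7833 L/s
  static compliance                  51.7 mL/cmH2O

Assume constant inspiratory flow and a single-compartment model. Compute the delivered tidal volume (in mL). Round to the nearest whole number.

444

Equation of motion (constant flow): PIP = Vt/C + R·V̇ + PEEP.
Vt/C = PIP − R·V̇ − PEEP = 30.3 − 9.713 − 12 = 8.587 cmH2O.
Vt = C × 8.587 = 51.7 × 8.587 = 443.95 mL.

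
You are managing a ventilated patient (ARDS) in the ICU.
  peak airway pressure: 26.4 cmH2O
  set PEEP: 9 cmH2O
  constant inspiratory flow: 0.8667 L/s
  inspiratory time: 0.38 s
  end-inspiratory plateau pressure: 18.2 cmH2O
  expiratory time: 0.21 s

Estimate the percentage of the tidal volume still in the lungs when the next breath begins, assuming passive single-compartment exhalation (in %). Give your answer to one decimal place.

53.8

Vt = flow × Ti = 0.8667 L/s × 0.38 s × 1000 mL/L = 329.35 mL.
R = (PIP − Pplat)/V̇ = (26.4 − 18.2) / 0.8667 = 8.2/0.8667 = 9.461 cmH2O·s/L.
C = Vt/(Pplat − PEEP) = 329.35 / (18.2 − 9) = 329.35/9.2 = 35.799 mL/cmH2O.
τ = R × C = 9.461 × 0.0358 L/cmH2O = 0.3387 s.
Fraction remaining at end-expiration = e^(−Te/τ) = e^(−0.21/0.3387) = 0.5379 → 53.79%.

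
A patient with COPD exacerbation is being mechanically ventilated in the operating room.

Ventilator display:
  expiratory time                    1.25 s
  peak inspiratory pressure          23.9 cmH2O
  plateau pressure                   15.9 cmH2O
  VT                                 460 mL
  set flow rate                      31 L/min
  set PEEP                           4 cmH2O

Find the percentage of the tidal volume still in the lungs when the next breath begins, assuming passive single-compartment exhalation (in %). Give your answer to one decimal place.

12.4

Flow: 31 L/min ÷ 60 = 0.5167 L/s.
R = (PIP − Pplat)/V̇ = (23.9 − 15.9) / 0.5167 = 8.0/0.5167 = 15.483 cmH2O·s/L.
C = Vt/(Pplat − PEEP) = 460.0 / (15.9 − 4) = 460.0/11.9 = 38.655 mL/cmH2O.
τ = R × C = 15.483 × 0.03866 L/cmH2O = 0.5986 s.
Fraction remaining at end-expiration = e^(−Te/τ) = e^(−1.25/0.5986) = 0.1239 → 12.39%.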